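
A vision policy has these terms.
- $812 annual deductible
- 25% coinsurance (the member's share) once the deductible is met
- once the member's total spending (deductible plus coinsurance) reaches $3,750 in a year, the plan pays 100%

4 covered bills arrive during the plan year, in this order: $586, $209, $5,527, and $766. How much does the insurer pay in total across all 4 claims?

$4,707

#1 ($586): fully absorbed by the deductible. Cost to member: $586. OOP to date $586. Plan pays $586 − $586 = $0.
#2 ($209): fully absorbed by the deductible. Member owes $209 (running OOP $795). Insurer: $209 − $209 = $0.
#3 ($5,527): deductible takes $17, $5,510 remains; member's 25% is $1,377.50. Member pays $1,394.50; OOP now $2,189.50. Plan pays $5,527 − $1,394.50 = $4,132.50.
#4 ($766): deductible already satisfied, so member's share is 25% × $766 = $191.50. Member pays $191.50; OOP now $2,381. Plan pays $766 − $191.50 = $574.50.
Insurer total = bills − member's total = $7,088 − $2,381 = $4,707.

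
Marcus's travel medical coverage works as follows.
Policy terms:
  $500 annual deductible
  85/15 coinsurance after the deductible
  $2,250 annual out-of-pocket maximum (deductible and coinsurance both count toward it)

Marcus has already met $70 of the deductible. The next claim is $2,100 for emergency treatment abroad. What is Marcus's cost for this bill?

Remaining deductible: $500 − $70 = $430.
After the $430 deductible portion, $2,100 − $430 = $1,670 is subject to coinsurance.
Traveler's 15% share of $1,670 is $250.50.
That puts the traveler's cost at $430 + $250.50 = $680.50 before any cap.
Cumulative spending $70 + $680.50 = $750.50 stays under the $2,250 maximum.

$680.50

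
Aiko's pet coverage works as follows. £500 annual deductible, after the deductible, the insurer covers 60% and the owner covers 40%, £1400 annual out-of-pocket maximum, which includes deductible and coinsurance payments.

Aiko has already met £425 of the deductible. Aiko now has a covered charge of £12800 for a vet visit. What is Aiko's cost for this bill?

£975

Deductible still to meet: £500 − £425 = £75.
After the £75 deductible portion, £12800 − £75 = £12725 is subject to coinsurance.
Coinsurance: £12725 × 40% = £5090.
Owner responsibility before any cap: £75 + £5090 = £5165.
That would bring total out-of-pocket to £5590, past the £1400 cap. The owner is capped at £1400 − £425 = £975 on this claim.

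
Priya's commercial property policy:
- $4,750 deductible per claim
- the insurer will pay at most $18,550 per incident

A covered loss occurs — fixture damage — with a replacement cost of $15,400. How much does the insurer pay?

$10,650

Less the $4,750 deductible: $15,400 − $4,750 = $10,650.
$10,650 is within the $18,550 limit, so the insurer pays $10,650.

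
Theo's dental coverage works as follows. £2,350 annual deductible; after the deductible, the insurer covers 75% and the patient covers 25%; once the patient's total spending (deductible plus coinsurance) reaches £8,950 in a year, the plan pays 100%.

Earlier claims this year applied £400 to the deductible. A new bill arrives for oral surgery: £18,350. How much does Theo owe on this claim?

£6,050

Remaining deductible: £2,350 − £400 = £1,950.
That leaves £18,350 − £1,950 = £16,400 for coinsurance.
25% of £16,400 = £4,100 falls to the patient.
Patient responsibility before any cap: £1,950 + £4,100 = £6,050.
Cumulative spending £400 + £6,050 = £6,450 stays under the £8,950 maximum.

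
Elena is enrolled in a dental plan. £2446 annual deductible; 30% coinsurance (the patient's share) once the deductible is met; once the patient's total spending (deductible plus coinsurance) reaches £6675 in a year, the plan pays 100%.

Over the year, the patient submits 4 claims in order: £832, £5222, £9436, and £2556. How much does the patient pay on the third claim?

£2830.80

Claim 1 (£832): fully absorbed by the deductible. Patient owes £832 (running OOP £832).
Claim 2 (£5222): £1614 finishes the deductible; £3608 goes to coinsurance; coinsurance £3608 × 30% = £1082.40. Patient pays £2696.40; OOP now £3528.40.
Claim 3 (£9436): deductible met; 30% of £9436 = £2830.80. Patient pays £2830.80; OOP now £6359.20.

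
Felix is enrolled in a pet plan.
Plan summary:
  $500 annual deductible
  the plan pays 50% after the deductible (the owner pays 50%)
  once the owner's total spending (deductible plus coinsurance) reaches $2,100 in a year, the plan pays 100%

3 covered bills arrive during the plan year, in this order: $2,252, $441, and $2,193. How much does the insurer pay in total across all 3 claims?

$2,786

Claim 1 — $2,252: $500 to deductible, leaving $1,752; 50% of $1,752 = $876. Owner owes $1,376 (running OOP $1,376). Insurer: $2,252 − $1,376 = $876.
Claim 2 — $441: deductible met; 50% of $441 = $220.50. Owner owes $220.50 (running OOP $1,596.50). Insurer: $441 − $220.50 = $220.50.
Claim 3 — $2,193: 50% coinsurance on $2,193 = $1,096.50. Adding that to $1,596.50 gives $2,693, past the $2,100 cap; owner pays only $2,100 − $1,596.50 = $503.50. Plan pays $2,193 − $503.50 = $1,689.50.
Insurer total = bills − owner's total = $4,886 − $2,100 = $2,786.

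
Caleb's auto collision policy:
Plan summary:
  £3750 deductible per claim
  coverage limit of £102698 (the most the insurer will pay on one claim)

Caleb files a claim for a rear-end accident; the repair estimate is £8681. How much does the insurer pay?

£4931

Less the £3750 deductible: £8681 − £3750 = £4931.
£4931 is within the £102698 limit, so the insurer pays £4931.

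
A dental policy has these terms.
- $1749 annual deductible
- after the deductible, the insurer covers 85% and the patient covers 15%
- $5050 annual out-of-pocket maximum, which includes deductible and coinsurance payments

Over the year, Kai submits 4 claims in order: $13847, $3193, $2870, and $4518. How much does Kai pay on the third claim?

#1 ($13847): $1749 to deductible, leaving $12098; patient's 15% is $1814.70. Patient owes $3563.70 (running OOP $3563.70).
#2 ($3193): 15% coinsurance on $3193 = $478.95. Cost to patient: $478.95. OOP to date $4042.65.
#3 ($2870): deductible already satisfied, so patient's share is 15% × $2870 = $430.50. Patient pays $430.50; OOP now $4473.15.

$430.50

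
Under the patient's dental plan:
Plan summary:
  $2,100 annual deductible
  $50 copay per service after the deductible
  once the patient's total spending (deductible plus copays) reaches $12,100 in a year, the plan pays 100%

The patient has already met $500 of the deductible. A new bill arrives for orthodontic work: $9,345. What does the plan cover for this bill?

$7,695

$500 of the $2,100 deductible is already met, leaving $1,600.
After the $1,600 deductible portion, $9,345 − $1,600 = $7,745 is subject to the copay.
Copay on this service: $50.
Patient responsibility before any cap: $1,600 + $50 = $1,650.
Cumulative spending $500 + $1,650 = $2,150 stays under the $12,100 maximum.
Insurer pays the balance: $9,345 − $1,650 = $7,695.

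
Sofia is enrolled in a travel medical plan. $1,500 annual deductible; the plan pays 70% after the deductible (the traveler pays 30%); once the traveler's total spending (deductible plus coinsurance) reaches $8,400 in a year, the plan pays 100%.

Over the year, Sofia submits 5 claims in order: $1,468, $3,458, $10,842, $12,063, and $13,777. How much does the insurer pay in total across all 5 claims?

$33,208

Bill 1, $1,468: all of it applies to the deductible. Cost to traveler: $1,468. OOP to date $1,468. Plan pays $1,468 − $1,468 = $0.
Bill 2, $3,458: deductible takes $32, $3,426 remains; 30% of $3,426 = $1,027.80. Traveler owes $1,059.80 (running OOP $2,527.80). Plan pays $3,458 − $1,059.80 = $2,398.20.
Bill 3, $10,842: 30% coinsurance on $10,842 = $3,252.60. Cost to traveler: $3,252.60. OOP to date $5,780.40. Insurer: $10,842 − $3,252.60 = $7,589.40.
Bill 4, $12,063: 30% coinsurance on $12,063 = $3,618.90. That would push OOP to $9,399.30, over the $8,400 cap, so traveler pays $8,400 − $5,780.40 = $2,619.60. Plan pays $12,063 − $2,619.60 = $9,443.40.
Bill 5, $13,777: 30% coinsurance on $13,777 = $4,133.10. Adding that to $8,400 gives $12,533.10, past the $8,400 cap; traveler pays only $8,400 − $8,400 = $0. Plan pays $13,777 − $0 = $13,777.
Insurer total: $0 + $2,398.20 + $7,589.40 + $9,443.40 + $13,777 = $33,208.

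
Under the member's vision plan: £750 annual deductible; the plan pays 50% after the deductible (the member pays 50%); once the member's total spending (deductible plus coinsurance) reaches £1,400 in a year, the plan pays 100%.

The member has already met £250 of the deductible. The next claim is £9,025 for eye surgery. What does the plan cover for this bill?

£250 of the £750 deductible is already met, leaving £500.
That leaves £9,025 − £500 = £8,525 for coinsurance.
Member's 50% share of £8,525 is £4,262.50.
Member responsibility before any cap: £500 + £4,262.50 = £4,762.50.
Year-to-date out-of-pocket would reach £250 + £4,762.50 = £5,012.50, above the £1,400 maximum, so the member pays only £1,400 − £250 = £1,150.
Insurer pays the balance: £9,025 − £1,150 = £7,875.

£7,875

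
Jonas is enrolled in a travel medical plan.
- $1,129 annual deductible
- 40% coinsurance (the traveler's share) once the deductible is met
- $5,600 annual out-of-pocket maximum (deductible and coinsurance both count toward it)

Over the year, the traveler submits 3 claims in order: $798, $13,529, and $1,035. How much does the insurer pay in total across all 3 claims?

$9,762

Claim 1 — $798: entire amount goes to the deductible. Traveler owes $798 (running OOP $798). Insurer: $798 − $798 = $0.
Claim 2 — $13,529: $331 finishes the deductible; $13,198 goes to coinsurance; coinsurance $13,198 × 40% = $5,279.20. Together that's $331 + $5,279.20 = $5,610.20. That would push OOP to $6,408.20, over the $5,600 cap, so traveler pays $5,600 − $798 = $4,802. Insurer: $13,529 − $4,802 = $8,727.
Claim 3 — $1,035: deductible met; 40% of $1,035 = $414. OOP would hit $6,014 > $5,600, so the cap limits the traveler to $5,600 − $5,600 = $0. Insurer: $1,035 − $0 = $1,035.
Insurer total: $0 + $8,727 + $1,035 = $9,762.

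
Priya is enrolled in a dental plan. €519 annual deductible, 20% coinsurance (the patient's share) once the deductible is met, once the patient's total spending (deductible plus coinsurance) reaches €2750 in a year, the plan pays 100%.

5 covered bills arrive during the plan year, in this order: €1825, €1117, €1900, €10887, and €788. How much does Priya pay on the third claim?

€380

#1 (€1825): €519 to deductible, leaving €1306; patient's 20% is €261.20. Cost to patient: €780.20. OOP to date €780.20.
#2 (€1117): deductible already satisfied, so patient's share is 20% × €1117 = €223.40. Patient owes €223.40 (running OOP €1003.60).
#3 (€1900): deductible already satisfied, so patient's share is 20% × €1900 = €380. Patient owes €380 (running OOP €1383.60).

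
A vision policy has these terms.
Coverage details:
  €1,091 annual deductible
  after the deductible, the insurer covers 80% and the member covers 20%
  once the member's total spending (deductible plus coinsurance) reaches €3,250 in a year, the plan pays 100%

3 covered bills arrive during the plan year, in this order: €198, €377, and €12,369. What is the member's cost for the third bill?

€2,675

Claim 1 — €198: fully absorbed by the deductible. Member pays €198; OOP now €198.
Claim 2 — €377: entire amount goes to the deductible. Member owes €377 (running OOP €575).
Claim 3 — €12,369: deductible takes €516, €11,853 remains; coinsurance €11,853 × 20% = €2,370.60. Together that's €516 + €2,370.60 = €2,886.60. OOP would hit €3,461.60 > €3,250, so the cap limits the member to €3,250 − €575 = €2,675.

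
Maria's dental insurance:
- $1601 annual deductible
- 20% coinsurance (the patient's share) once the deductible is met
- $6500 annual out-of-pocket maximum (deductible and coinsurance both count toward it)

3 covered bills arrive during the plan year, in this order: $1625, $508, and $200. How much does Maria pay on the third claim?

$40

Claim 1 — $1625: $1601 to deductible, leaving $24; patient's 20% is $4.80. Cost to patient: $1605.80. OOP to date $1605.80.
Claim 2 — $508: deductible met; 20% of $508 = $101.60. Patient owes $101.60 (running OOP $1707.40).
Claim 3 — $200: 20% coinsurance on $200 = $40. Patient owes $40 (running OOP $1747.40).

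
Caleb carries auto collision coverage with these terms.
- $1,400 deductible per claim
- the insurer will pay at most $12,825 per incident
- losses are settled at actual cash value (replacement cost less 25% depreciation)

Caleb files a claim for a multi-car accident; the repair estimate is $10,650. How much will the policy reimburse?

Depreciate 25%: the covered value is $10,650 × 0.75 = $7,987.50.
Less the $1,400 deductible: $7,987.50 − $1,400 = $6,587.50.
$6,587.50 is within the $12,825 limit, so the insurer pays $6,587.50.

$6,587.50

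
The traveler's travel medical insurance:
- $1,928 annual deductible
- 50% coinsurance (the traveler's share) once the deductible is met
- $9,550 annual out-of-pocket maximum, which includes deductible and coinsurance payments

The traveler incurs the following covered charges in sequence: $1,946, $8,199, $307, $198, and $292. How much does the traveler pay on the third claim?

$153.50

Bill 1, $1,946: deductible takes $1,928, $18 remains; traveler's 50% is $9. Traveler pays $1,937; OOP now $1,937.
Bill 2, $8,199: deductible already satisfied, so traveler's share is 50% × $8,199 = $4,099.50. Traveler pays $4,099.50; OOP now $6,036.50.
Bill 3, $307: deductible already satisfied, so traveler's share is 50% × $307 = $153.50. Traveler owes $153.50 (running OOP $6,190).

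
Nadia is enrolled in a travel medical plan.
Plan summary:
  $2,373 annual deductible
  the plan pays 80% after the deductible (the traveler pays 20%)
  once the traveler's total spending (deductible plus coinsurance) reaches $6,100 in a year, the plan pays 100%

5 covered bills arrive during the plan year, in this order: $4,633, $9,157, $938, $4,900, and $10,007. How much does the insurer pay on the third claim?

Claim 1 — $4,633: deductible takes $2,373, $2,260 remains; traveler's 20% is $452. Cost to traveler: $2,825. OOP to date $2,825. Plan pays $4,633 − $2,825 = $1,808.
Claim 2 — $9,157: deductible met; 20% of $9,157 = $1,831.40. Cost to traveler: $1,831.40. OOP to date $4,656.40. Plan pays $9,157 − $1,831.40 = $7,325.60.
Claim 3 — $938: deductible met; 20% of $938 = $187.60. Traveler pays $187.60; OOP now $4,844. Plan pays $938 − $187.60 = $750.40.

$750.40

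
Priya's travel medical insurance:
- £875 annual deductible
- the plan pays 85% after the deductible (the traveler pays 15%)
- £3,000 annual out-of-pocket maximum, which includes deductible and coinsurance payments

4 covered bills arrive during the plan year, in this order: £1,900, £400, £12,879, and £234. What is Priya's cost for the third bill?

Claim 1 — £1,900: deductible takes £875, £1,025 remains; 15% of £1,025 = £153.75. Traveler owes £1,028.75 (running OOP £1,028.75).
Claim 2 — £400: deductible already satisfied, so traveler's share is 15% × £400 = £60. Cost to traveler: £60. OOP to date £1,088.75.
Claim 3 — £12,879: 15% coinsurance on £12,879 = £1,931.85. Adding that to £1,088.75 gives £3,020.60, past the £3,000 cap; traveler pays only £3,000 − £1,088.75 = £1,911.25.

£1,911.25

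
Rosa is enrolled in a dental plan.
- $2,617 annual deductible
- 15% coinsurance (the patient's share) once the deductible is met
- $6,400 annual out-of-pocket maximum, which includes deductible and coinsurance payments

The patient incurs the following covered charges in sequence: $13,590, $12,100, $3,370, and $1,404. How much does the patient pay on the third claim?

$322.05

Claim 1 — $13,590: deductible takes $2,617, $10,973 remains; patient's 15% is $1,645.95. Patient owes $4,262.95 (running OOP $4,262.95).
Claim 2 — $12,100: deductible met; 15% of $12,100 = $1,815. Patient owes $1,815 (running OOP $6,077.95).
Claim 3 — $3,370: 15% coinsurance on $3,370 = $505.50. That would push OOP to $6,583.45, over the $6,400 cap, so patient pays $6,400 − $6,077.95 = $322.05.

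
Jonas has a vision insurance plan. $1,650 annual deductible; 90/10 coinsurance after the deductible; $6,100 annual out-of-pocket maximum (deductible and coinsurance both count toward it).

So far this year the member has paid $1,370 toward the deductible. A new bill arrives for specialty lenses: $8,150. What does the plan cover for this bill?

$1,370 of the $1,650 deductible is already met, leaving $280.
That leaves $8,150 − $280 = $7,870 for coinsurance.
10% of $7,870 = $787 falls to the member.
Member responsibility before any cap: $280 + $787 = $1,067.
Total out-of-pocket so far would be $1,370 + $1,067 = $2,437, below the $6,100 cap — no reduction.
Insurer pays the balance: $8,150 − $1,067 = $7,083.

$7,083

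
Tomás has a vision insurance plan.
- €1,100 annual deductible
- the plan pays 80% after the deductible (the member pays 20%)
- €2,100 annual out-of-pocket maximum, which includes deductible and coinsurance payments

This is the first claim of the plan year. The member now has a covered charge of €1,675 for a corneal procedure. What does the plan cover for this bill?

Deductible not yet touched, so the first €1,100 of the bill goes to the deductible.
After the €1,100 deductible portion, €1,675 − €1,100 = €575 is subject to coinsurance.
Coinsurance: €575 × 20% = €115.
That puts the member's cost at €1,100 + €115 = €1,215 before any cap.
Year-to-date out-of-pocket becomes €0 + €1,215 = €1,215, still under the €2,100 maximum, so no cap applies.
Insurer pays the balance: €1,675 − €1,215 = €460.

€460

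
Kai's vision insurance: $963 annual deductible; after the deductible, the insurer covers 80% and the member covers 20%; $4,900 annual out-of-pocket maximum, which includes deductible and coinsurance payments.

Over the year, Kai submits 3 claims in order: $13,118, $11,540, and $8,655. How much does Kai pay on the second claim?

$1,506

Claim 1 ($13,118): deductible takes $963, $12,155 remains; 20% of $12,155 = $2,431. Member owes $3,394 (running OOP $3,394).
Claim 2 ($11,540): 20% coinsurance on $11,540 = $2,308. Adding that to $3,394 gives $5,702, past the $4,900 cap; member pays only $4,900 − $3,394 = $1,506.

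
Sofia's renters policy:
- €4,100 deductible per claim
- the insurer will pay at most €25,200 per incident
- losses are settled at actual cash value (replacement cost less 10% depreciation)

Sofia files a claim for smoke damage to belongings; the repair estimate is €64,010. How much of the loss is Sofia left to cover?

Depreciate 10%: the covered value is €64,010 × 0.9 = €57,609.
Less the €4,100 deductible: €57,609 − €4,100 = €53,509.
The €25,200 per-incident cap binds; insurer pays €25,200.
The tenant bears the rest of the original loss: €64,010 − €25,200 = €38,810.

€38,810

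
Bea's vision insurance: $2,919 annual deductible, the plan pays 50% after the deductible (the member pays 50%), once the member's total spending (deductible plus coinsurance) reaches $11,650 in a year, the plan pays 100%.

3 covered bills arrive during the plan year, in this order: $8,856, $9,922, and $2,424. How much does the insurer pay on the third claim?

$1,622.50

Claim 1 ($8,856): $2,919 to deductible, leaving $5,937; coinsurance $5,937 × 50% = $2,968.50. Cost to member: $5,887.50. OOP to date $5,887.50. Insurer: $8,856 − $5,887.50 = $2,968.50.
Claim 2 ($9,922): 50% coinsurance on $9,922 = $4,961. Member owes $4,961 (running OOP $10,848.50). Insurer: $9,922 − $4,961 = $4,961.
Claim 3 ($2,424): deductible met; 50% of $2,424 = $1,212. OOP would hit $12,060.50 > $11,650, so the cap limits the member to $11,650 − $10,848.50 = $801.50. Plan pays $2,424 − $801.50 = $1,622.50.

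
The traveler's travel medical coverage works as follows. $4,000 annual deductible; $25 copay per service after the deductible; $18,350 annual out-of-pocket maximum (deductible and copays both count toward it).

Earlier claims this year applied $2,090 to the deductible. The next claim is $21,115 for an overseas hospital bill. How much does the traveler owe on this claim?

$1,935

Remaining deductible: $4,000 − $2,090 = $1,910.
The remaining $19,205 (= $21,115 − $1,910) moves to the copay.
Copay on this service: $25.
That puts the traveler's cost at $1,910 + $25 = $1,935 before any cap.
Total out-of-pocket so far would be $2,090 + $1,935 = $4,025, below the $18,350 cap — no reduction.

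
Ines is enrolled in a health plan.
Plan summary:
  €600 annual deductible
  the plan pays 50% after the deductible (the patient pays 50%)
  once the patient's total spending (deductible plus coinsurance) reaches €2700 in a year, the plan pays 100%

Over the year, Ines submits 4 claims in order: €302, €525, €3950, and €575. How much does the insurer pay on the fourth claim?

Claim 1 (€302): fully absorbed by the deductible. Patient pays €302; OOP now €302. Insurer: €302 − €302 = €0.
Claim 2 (€525): €298 finishes the deductible; €227 goes to coinsurance; patient's 50% is €113.50. Patient pays €411.50; OOP now €713.50. Plan pays €525 − €411.50 = €113.50.
Claim 3 (€3950): deductible already satisfied, so patient's share is 50% × €3950 = €1975. Cost to patient: €1975. OOP to date €2688.50. Plan pays €3950 − €1975 = €1975.
Claim 4 (€575): 50% coinsurance on €575 = €287.50. Adding that to €2688.50 gives €2976, past the €2700 cap; patient pays only €2700 − €2688.50 = €11.50. Insurer: €575 − €11.50 = €563.50.

€563.50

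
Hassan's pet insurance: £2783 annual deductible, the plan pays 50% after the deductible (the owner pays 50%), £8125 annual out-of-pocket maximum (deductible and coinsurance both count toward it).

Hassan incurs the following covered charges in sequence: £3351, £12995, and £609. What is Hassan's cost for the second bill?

£5058

Bill 1, £3351: £2783 to deductible, leaving £568; 50% of £568 = £284. Owner pays £3067; OOP now £3067.
Bill 2, £12995: deductible already satisfied, so owner's share is 50% × £12995 = £6497.50. That would push OOP to £9564.50, over the £8125 cap, so owner pays £8125 − £3067 = £5058.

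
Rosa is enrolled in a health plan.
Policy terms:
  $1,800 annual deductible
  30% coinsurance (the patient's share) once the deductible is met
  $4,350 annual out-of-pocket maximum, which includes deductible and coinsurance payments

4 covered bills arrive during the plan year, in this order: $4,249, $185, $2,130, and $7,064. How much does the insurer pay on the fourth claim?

$5,943.20

Claim 1 — $4,249: $1,800 to deductible, leaving $2,449; coinsurance $2,449 × 30% = $734.70. Patient owes $2,534.70 (running OOP $2,534.70). Insurer: $4,249 − $2,534.70 = $1,714.30.
Claim 2 — $185: deductible met; 30% of $185 = $55.50. Patient owes $55.50 (running OOP $2,590.20). Insurer: $185 − $55.50 = $129.50.
Claim 3 — $2,130: deductible met; 30% of $2,130 = $639. Cost to patient: $639. OOP to date $3,229.20. Insurer: $2,130 − $639 = $1,491.
Claim 4 — $7,064: deductible already satisfied, so patient's share is 30% × $7,064 = $2,119.20. OOP would hit $5,348.40 > $4,350, so the cap limits the patient to $4,350 − $3,229.20 = $1,120.80. Insurer: $7,064 − $1,120.80 = $5,943.20.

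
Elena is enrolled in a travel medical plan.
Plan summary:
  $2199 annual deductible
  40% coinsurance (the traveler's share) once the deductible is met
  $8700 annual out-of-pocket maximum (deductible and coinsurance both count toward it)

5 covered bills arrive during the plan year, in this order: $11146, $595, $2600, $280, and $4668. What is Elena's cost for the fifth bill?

Bill 1, $11146: $2199 finishes the deductible; $8947 goes to coinsurance; coinsurance $8947 × 40% = $3578.80. Traveler pays $5777.80; OOP now $5777.80.
Bill 2, $595: deductible already satisfied, so traveler's share is 40% × $595 = $238. Cost to traveler: $238. OOP to date $6015.80.
Bill 3, $2600: deductible met; 40% of $2600 = $1040. Traveler owes $1040 (running OOP $7055.80).
Bill 4, $280: deductible met; 40% of $280 = $112. Cost to traveler: $112. OOP to date $7167.80.
Bill 5, $4668: deductible met; 40% of $4668 = $1867.20. That would push OOP to $9035, over the $8700 cap, so traveler pays $8700 − $7167.80 = $1532.20.

$1532.20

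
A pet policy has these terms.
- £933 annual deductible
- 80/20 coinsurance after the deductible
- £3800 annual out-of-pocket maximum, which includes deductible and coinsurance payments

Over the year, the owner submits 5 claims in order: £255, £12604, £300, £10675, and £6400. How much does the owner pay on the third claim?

Claim 1 — £255: entire amount goes to the deductible. Owner pays £255; OOP now £255.
Claim 2 — £12604: deductible takes £678, £11926 remains; 20% of £11926 = £2385.20. Owner pays £3063.20; OOP now £3318.20.
Claim 3 — £300: deductible met; 20% of £300 = £60. Cost to owner: £60. OOP to date £3378.20.

£60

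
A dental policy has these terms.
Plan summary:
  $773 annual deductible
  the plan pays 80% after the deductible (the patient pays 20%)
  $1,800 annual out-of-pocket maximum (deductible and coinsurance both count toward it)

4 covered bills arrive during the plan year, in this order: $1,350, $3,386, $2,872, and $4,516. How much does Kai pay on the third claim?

Claim 1 — $1,350: $773 finishes the deductible; $577 goes to coinsurance; 20% of $577 = $115.40. Patient owes $888.40 (running OOP $888.40).
Claim 2 — $3,386: deductible met; 20% of $3,386 = $677.20. Cost to patient: $677.20. OOP to date $1,565.60.
Claim 3 — $2,872: deductible already satisfied, so patient's share is 20% × $2,872 = $574.40. That would push OOP to $2,140, over the $1,800 cap, so patient pays $1,800 − $1,565.60 = $234.40.

$234.40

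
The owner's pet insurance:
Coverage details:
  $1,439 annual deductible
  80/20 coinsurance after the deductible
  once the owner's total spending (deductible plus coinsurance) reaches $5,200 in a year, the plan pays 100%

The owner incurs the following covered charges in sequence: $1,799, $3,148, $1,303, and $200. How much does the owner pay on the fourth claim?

$40

#1 ($1,799): $1,439 to deductible, leaving $360; coinsurance $360 × 20% = $72. Owner owes $1,511 (running OOP $1,511).
#2 ($3,148): 20% coinsurance on $3,148 = $629.60. Owner pays $629.60; OOP now $2,140.60.
#3 ($1,303): deductible already satisfied, so owner's share is 20% × $1,303 = $260.60. Cost to owner: $260.60. OOP to date $2,401.20.
#4 ($200): 20% coinsurance on $200 = $40. Owner owes $40 (running OOP $2,441.20).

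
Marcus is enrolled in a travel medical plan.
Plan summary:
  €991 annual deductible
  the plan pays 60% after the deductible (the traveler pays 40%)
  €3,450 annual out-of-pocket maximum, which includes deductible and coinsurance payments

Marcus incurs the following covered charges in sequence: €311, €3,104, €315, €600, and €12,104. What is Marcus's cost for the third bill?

Claim 1 — €311: entire amount goes to the deductible. Cost to traveler: €311. OOP to date €311.
Claim 2 — €3,104: €680 to deductible, leaving €2,424; traveler's 40% is €969.60. Cost to traveler: €1,649.60. OOP to date €1,960.60.
Claim 3 — €315: 40% coinsurance on €315 = €126. Cost to traveler: €126. OOP to date €2,086.60.

€126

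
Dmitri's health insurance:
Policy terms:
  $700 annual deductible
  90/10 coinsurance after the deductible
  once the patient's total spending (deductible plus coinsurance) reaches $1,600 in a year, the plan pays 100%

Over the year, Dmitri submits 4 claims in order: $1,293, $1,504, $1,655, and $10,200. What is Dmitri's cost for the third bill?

$165.50

#1 ($1,293): $700 finishes the deductible; $593 goes to coinsurance; coinsurance $593 × 10% = $59.30. Patient owes $759.30 (running OOP $759.30).
#2 ($1,504): 10% coinsurance on $1,504 = $150.40. Patient owes $150.40 (running OOP $909.70).
#3 ($1,655): deductible met; 10% of $1,655 = $165.50. Cost to patient: $165.50. OOP to date $1,075.20.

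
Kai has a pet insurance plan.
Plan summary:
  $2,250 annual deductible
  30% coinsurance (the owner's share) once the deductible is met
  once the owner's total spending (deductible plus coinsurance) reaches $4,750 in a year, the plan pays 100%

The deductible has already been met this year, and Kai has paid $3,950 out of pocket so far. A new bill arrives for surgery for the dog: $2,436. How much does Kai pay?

With the deductible met, the entire $2,436 is subject to coinsurance.
Coinsurance: $2,436 × 30% = $730.80.
Total out-of-pocket so far would be $3,950 + $730.80 = $4,680.80, below the $4,750 cap — no reduction.

$730.80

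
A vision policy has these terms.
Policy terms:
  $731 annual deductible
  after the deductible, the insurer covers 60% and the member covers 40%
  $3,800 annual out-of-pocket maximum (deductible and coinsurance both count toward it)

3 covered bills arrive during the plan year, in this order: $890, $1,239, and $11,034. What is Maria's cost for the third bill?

Claim 1 ($890): deductible takes $731, $159 remains; coinsurance $159 × 40% = $63.60. Member pays $794.60; OOP now $794.60.
Claim 2 ($1,239): deductible met; 40% of $1,239 = $495.60. Member pays $495.60; OOP now $1,290.20.
Claim 3 ($11,034): 40% coinsurance on $11,034 = $4,413.60. OOP would hit $5,703.80 > $3,800, so the cap limits the member to $3,800 − $1,290.20 = $2,509.80.

$2,509.80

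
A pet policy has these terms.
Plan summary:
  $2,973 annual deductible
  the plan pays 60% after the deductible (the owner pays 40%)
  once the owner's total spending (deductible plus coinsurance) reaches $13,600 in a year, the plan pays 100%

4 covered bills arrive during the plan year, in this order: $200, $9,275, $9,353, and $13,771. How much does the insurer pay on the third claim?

$5,611.80

#1 ($200): all of it applies to the deductible. Owner owes $200 (running OOP $200). Plan pays $200 − $200 = $0.
#2 ($9,275): $2,773 to deductible, leaving $6,502; coinsurance $6,502 × 40% = $2,600.80. Cost to owner: $5,373.80. OOP to date $5,573.80. Insurer: $9,275 − $5,373.80 = $3,901.20.
#3 ($9,353): deductible already satisfied, so owner's share is 40% × $9,353 = $3,741.20. Cost to owner: $3,741.20. OOP to date $9,315. Plan pays $9,353 − $3,741.20 = $5,611.80.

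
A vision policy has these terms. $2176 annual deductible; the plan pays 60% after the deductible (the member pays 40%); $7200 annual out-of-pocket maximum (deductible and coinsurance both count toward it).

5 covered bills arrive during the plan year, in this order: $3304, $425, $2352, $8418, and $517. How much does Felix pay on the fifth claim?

$94.80

Claim 1 ($3304): $2176 finishes the deductible; $1128 goes to coinsurance; 40% of $1128 = $451.20. Member pays $2627.20; OOP now $2627.20.
Claim 2 ($425): 40% coinsurance on $425 = $170. Cost to member: $170. OOP to date $2797.20.
Claim 3 ($2352): deductible met; 40% of $2352 = $940.80. Cost to member: $940.80. OOP to date $3738.
Claim 4 ($8418): 40% coinsurance on $8418 = $3367.20. Member pays $3367.20; OOP now $7105.20.
Claim 5 ($517): deductible already satisfied, so member's share is 40% × $517 = $206.80. OOP would hit $7312 > $7200, so the cap limits the member to $7200 − $7105.20 = $94.80.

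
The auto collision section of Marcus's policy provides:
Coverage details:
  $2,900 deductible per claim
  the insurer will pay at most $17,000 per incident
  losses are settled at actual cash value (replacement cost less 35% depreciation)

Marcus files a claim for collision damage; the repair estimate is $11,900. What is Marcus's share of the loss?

Actual cash value after 35% depreciation: $11,900 × 65% = $7,735.
Less the $2,900 deductible: $7,735 − $2,900 = $4,835.
That's under the $17,000 cap, so the insurer reimburses the full $4,835.
Out of pocket: $11,900 − $4,835 = $7,065.

$7,065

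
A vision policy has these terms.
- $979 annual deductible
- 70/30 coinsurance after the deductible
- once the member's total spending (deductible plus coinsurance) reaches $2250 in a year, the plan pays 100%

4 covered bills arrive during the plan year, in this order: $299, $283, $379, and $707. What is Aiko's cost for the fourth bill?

$224.70

Claim 1 — $299: entire amount goes to the deductible. Member pays $299; OOP now $299.
Claim 2 — $283: fully absorbed by the deductible. Member owes $283 (running OOP $582).
Claim 3 — $379: all of it applies to the deductible. Member owes $379 (running OOP $961).
Claim 4 — $707: deductible takes $18, $689 remains; member's 30% is $206.70. Member pays $224.70; OOP now $1185.70.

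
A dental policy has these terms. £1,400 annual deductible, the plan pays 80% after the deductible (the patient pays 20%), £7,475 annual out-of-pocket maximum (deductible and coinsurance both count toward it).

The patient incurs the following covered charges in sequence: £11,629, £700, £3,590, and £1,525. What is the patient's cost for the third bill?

£718

Bill 1, £11,629: deductible takes £1,400, £10,229 remains; patient's 20% is £2,045.80. Patient pays £3,445.80; OOP now £3,445.80.
Bill 2, £700: deductible already satisfied, so patient's share is 20% × £700 = £140. Cost to patient: £140. OOP to date £3,585.80.
Bill 3, £3,590: deductible already satisfied, so patient's share is 20% × £3,590 = £718. Patient pays £718; OOP now £4,303.80.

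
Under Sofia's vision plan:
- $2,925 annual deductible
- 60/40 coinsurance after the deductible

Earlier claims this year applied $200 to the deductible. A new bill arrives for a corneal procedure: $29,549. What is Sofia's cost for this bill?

$13,454.60

$200 of the $2,925 deductible is already met, leaving $2,725.
After the $2,725 deductible portion, $29,549 − $2,725 = $26,824 is subject to coinsurance.
40% of $26,824 = $10,729.60 falls to the member.
So the member owes $2,725 + $10,729.60 = $13,454.60.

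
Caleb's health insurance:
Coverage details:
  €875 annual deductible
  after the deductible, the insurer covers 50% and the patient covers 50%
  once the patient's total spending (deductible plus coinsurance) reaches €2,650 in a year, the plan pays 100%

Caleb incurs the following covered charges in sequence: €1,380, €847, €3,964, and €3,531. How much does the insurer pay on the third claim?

Claim 1 (€1,380): €875 to deductible, leaving €505; patient's 50% is €252.50. Cost to patient: €1,127.50. OOP to date €1,127.50. Insurer: €1,380 − €1,127.50 = €252.50.
Claim 2 (€847): deductible met; 50% of €847 = €423.50. Patient owes €423.50 (running OOP €1,551). Plan pays €847 − €423.50 = €423.50.
Claim 3 (€3,964): deductible met; 50% of €3,964 = €1,982. Adding that to €1,551 gives €3,533, past the €2,650 cap; patient pays only €2,650 − €1,551 = €1,099. Insurer: €3,964 − €1,099 = €2,865.

€2,865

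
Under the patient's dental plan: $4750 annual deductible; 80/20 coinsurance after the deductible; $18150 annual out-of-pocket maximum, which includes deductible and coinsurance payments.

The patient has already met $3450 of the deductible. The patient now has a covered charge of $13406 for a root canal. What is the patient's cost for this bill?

$3721.20

Remaining deductible: $4750 − $3450 = $1300.
That leaves $13406 − $1300 = $12106 for coinsurance.
Patient's 20% share of $12106 is $2421.20.
That puts the patient's cost at $1300 + $2421.20 = $3721.20 before any cap.
Year-to-date out-of-pocket becomes $3450 + $3721.20 = $7171.20, still under the $18150 maximum, so no cap applies.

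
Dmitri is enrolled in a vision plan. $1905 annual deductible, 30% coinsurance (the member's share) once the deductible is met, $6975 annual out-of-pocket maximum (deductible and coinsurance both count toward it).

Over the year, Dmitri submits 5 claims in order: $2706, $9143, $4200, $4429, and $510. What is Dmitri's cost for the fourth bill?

Claim 1 ($2706): $1905 to deductible, leaving $801; coinsurance $801 × 30% = $240.30. Member owes $2145.30 (running OOP $2145.30).
Claim 2 ($9143): deductible met; 30% of $9143 = $2742.90. Member owes $2742.90 (running OOP $4888.20).
Claim 3 ($4200): deductible already satisfied, so member's share is 30% × $4200 = $1260. Member owes $1260 (running OOP $6148.20).
Claim 4 ($4429): 30% coinsurance on $4429 = $1328.70. Adding that to $6148.20 gives $7476.90, past the $6975 cap; member pays only $6975 − $6148.20 = $826.80.

$826.80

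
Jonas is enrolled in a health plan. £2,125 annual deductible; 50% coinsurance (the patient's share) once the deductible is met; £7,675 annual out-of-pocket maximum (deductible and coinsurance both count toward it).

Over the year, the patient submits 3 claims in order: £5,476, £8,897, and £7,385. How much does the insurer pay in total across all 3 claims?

Claim 1 — £5,476: £2,125 to deductible, leaving £3,351; 50% of £3,351 = £1,675.50. Cost to patient: £3,800.50. OOP to date £3,800.50. Plan pays £5,476 − £3,800.50 = £1,675.50.
Claim 2 — £8,897: deductible already satisfied, so patient's share is 50% × £8,897 = £4,448.50. Adding that to £3,800.50 gives £8,249, past the £7,675 cap; patient pays only £7,675 − £3,800.50 = £3,874.50. Plan pays £8,897 − £3,874.50 = £5,022.50.
Claim 3 — £7,385: deductible met; 50% of £7,385 = £3,692.50. That would push OOP to £11,367.50, over the £7,675 cap, so patient pays £7,675 − £7,675 = £0. Plan pays £7,385 − £0 = £7,385.
Insurer total = bills − patient's total = £21,758 − £7,675 = £14,083.

£14,083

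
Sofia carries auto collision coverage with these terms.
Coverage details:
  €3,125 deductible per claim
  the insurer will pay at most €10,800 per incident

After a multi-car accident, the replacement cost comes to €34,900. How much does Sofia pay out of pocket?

€24,100

Less the €3,125 deductible: €34,900 − €3,125 = €31,775.
Since €31,775 > €10,800, the payout is capped at €10,800.
The driver bears the rest of the original loss: €34,900 − €10,800 = €24,100.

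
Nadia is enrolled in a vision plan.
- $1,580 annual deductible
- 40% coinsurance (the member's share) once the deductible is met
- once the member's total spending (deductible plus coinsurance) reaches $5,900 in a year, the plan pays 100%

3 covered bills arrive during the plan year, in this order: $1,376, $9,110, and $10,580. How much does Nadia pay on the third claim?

Claim 1 ($1,376): fully absorbed by the deductible. Member pays $1,376; OOP now $1,376.
Claim 2 ($9,110): $204 finishes the deductible; $8,906 goes to coinsurance; member's 40% is $3,562.40. Member owes $3,766.40 (running OOP $5,142.40).
Claim 3 ($10,580): deductible already satisfied, so member's share is 40% × $10,580 = $4,232. That would push OOP to $9,374.40, over the $5,900 cap, so member pays $5,900 − $5,142.40 = $757.60.

$757.60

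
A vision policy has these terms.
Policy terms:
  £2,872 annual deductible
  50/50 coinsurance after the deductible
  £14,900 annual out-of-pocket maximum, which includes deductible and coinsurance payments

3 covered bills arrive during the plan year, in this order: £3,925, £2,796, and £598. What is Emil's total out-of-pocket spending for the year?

£5,095.50

Claim 1 — £3,925: deductible takes £2,872, £1,053 remains; coinsurance £1,053 × 50% = £526.50. Member owes £3,398.50 (running OOP £3,398.50).
Claim 2 — £2,796: deductible met; 50% of £2,796 = £1,398. Cost to member: £1,398. OOP to date £4,796.50.
Claim 3 — £598: deductible met; 50% of £598 = £299. Member owes £299 (running OOP £5,095.50).
Summing the member's payments: £3,398.50 + £1,398 + £299 = £5,095.50.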